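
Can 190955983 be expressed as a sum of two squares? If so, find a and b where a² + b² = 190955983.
Not possible

Factorization: 190955983 = 41 × 167^3
By Fermat: n is sum of two squares iff every prime p ≡ 3 (mod 4) appears to even power.
Prime(s) ≡ 3 (mod 4) with odd exponent: [(167, 3)]
Therefore 190955983 cannot be expressed as a² + b².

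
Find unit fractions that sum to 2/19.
1/10 + 1/190

Greedy algorithm:
2/19: ceiling(19/2) = 10, use 1/10
1/190: ceiling(190/1) = 190, use 1/190
Result: 2/19 = 1/10 + 1/190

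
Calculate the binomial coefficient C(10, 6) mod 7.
0

Using Lucas' theorem:
Write n=10 and k=6 in base 7:
n in base 7: [1, 3]
k in base 7: [0, 6]
C(10,6) mod 7 = ∏ C(n_i, k_i) mod 7
Digit binomials (mod 7): C(1,0) = 1; C(3,6) = 0 (k_i > n_i)
Product: 1 × 0 = 0 ≡ 0 (mod 7)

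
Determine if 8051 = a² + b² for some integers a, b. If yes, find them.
Not possible

Factorization: 8051 = 83 × 97
By Fermat: n is sum of two squares iff every prime p ≡ 3 (mod 4) appears to even power.
Prime(s) ≡ 3 (mod 4) with odd exponent: [(83, 1)]
Therefore 8051 cannot be expressed as a² + b².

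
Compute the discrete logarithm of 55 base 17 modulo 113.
9

Baby-step giant-step with step n = ⌈√113⌉ = 11.
Baby steps 17^j mod 113 (j:value) for j=0..10: 0:1, 1:17, 2:63, 3:54, 4:14, 5:12, 6:91, 7:78, 8:83, 9:55, 10:31.
h = 55 is already in the table at j=9, so x = 9.
Check: 17^9 ≡ 55 (mod 113).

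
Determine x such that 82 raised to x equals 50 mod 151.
114

Baby-step giant-step with step n = ⌈√151⌉ = 13.
Baby steps 82^j mod 151 (j:value) for j=0..12: 0:1, 1:82, 2:80, 3:67, 4:58, 5:75, 6:110, 7:111, 8:42, 9:122, 10:38, 11:96, 12:20.
Giant-step multiplier: 82^(-13) ≡ 82^(150-13) = 82^137 ≡ 115 (mod 151).
Giant steps γ_i = 50·115^i mod 151: γ_0=50, γ_1=12, γ_2=21, γ_3=150, γ_4=36, γ_5=63, γ_6=148, γ_7=108, γ_8=38 (in table at j=10).
x = i·n + j = 8·13 + 10 = 114.
Check: 82^114 ≡ 50 (mod 151).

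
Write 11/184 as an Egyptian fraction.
1/17 + 1/1043 + 1/3262504

Greedy algorithm:
11/184: ceiling(184/11) = 17, use 1/17
3/3128: ceiling(3128/3) = 1043, use 1/1043
1/3262504: ceiling(3262504/1) = 3262504, use 1/3262504
Result: 11/184 = 1/17 + 1/1043 + 1/3262504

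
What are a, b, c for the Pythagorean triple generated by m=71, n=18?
(4717, 2556, 5365)

Euclid's formula: a = m² - n², b = 2mn, c = m² + n²
m = 71, n = 18
a = 71² - 18² = 5041 - 324 = 4717
b = 2 × 71 × 18 = 2556
c = 71² + 18² = 5041 + 324 = 5365
Verification: 4717² + 2556² = 22250089 + 6533136 = 28783225 = 5365² ✓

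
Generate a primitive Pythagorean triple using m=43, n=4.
(1833, 344, 1865)

Euclid's formula: a = m² - n², b = 2mn, c = m² + n²
m = 43, n = 4
a = 43² - 4² = 1849 - 16 = 1833
b = 2 × 43 × 4 = 344
c = 43² + 4² = 1849 + 16 = 1865
Verification: 1833² + 344² = 3359889 + 118336 = 3478225 = 1865² ✓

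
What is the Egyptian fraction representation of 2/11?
1/6 + 1/66

Greedy algorithm:
2/11: ceiling(11/2) = 6, use 1/6
1/66: ceiling(66/1) = 66, use 1/66
Result: 2/11 = 1/6 + 1/66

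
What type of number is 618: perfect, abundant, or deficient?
abundant

Proper divisors of 618: sum = 1 + 2 + 3 + 6 + 103 + 206 + 309 = 630
Since 630 > 618, 618 is abundant.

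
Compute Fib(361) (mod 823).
612

Matrix identity: Q^n = [[F_(n+1), F_n], [F_n, F_(n-1)]] with Q = [[1,1],[1,0]].
n = 361 = 101101001₂. Square-and-multiply, entries mod 823:
Q^1 = [[1,1],[1,0]]
Q^2 = (Q^1)² = [[2,1],[1,1]]
Q^5 = (Q^2)²·Q = [[8,5],[5,3]]
Q^11 = (Q^5)²·Q = [[144,89],[89,55]]
Q^22 = (Q^11)² = [[675,428],[428,247]]
Q^45 = (Q^22)²·Q = [[560,161],[161,399]]
Q^90 = (Q^45)² = [[445,498],[498,770]]
Q^180 = (Q^90)² = [[786,165],[165,621]]
Q^361 = (Q^180)²·Q = [[681,612],[612,69]]
F_361 mod 823 = Q^361[0][1] = 612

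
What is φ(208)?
96

208 = 2^4 × 13
φ(n) = n × ∏(1 - 1/p) for each prime p dividing n
φ(208) = 208 × (1 - 1/2) × (1 - 1/13) = 96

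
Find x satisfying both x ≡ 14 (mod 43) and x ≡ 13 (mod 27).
229

Using Chinese Remainder Theorem:
M = 43 × 27 = 1161
M1 = 27, M2 = 43
y1 = 27^(-1) mod 43 = 8
y2 = 43^(-1) mod 27 = 22
x = (14×27×8 + 13×43×22) mod 1161 = 229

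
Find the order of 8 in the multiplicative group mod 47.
23

47 is prime, so ord(8) divides φ(47) = 46.
Divisors of 46: 1, 2, 23, 46.
Repeated squaring: 8^1 ≡ 8, 8^2 ≡ 17, 8^4 ≡ 7, 8^8 ≡ 2, 8^16 ≡ 4, 8^32 ≡ 16 (mod 47).
Test 8^d mod 47 for each divisor d in increasing order:
8^1 ≡ 8
8^2 ≡ 17
8^23 = 8^16·8^4·8^2·8^1 ≡ 1  ← first divisor giving 1
The order is 23.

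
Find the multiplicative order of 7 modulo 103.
51

103 is prime, so ord(7) divides φ(103) = 102.
Divisors of 102: 1, 2, 3, 6, 17, 34, 51, 102.
Repeated squaring: 7^1 ≡ 7, 7^2 ≡ 49, 7^4 ≡ 32, 7^8 ≡ 97, 7^16 ≡ 36, 7^32 ≡ 60, 7^64 ≡ 98 (mod 103).
Test 7^d mod 103 for each divisor d in increasing order:
7^1 ≡ 7
7^2 ≡ 49
7^3 = 7^2·7^1 ≡ 34
7^6 = 7^4·7^2 ≡ 23
7^17 = 7^16·7^1 ≡ 46
7^34 = 7^32·7^2 ≡ 56
7^51 = 7^32·7^16·7^2·7^1 ≡ 1  ← first divisor giving 1
The order is 51.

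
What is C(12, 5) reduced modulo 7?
1

Using Lucas' theorem:
Write n=12 and k=5 in base 7:
n in base 7: [1, 5]
k in base 7: [0, 5]
C(12,5) mod 7 = ∏ C(n_i, k_i) mod 7
Digit binomials (mod 7): C(1,0) = 1; C(5,5) = 1
Product: 1 × 1 = 1 ≡ 1 (mod 7)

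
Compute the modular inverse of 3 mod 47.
16

gcd(3, 47) = 1, so the inverse exists.
Extended Euclidean algorithm on (47, 3):
47 = 15 × 3 + 2  ⟹  2 = (1)·47 + (-15)·3
3 = 1 × 2 + 1  ⟹  1 = (-1)·47 + (16)·3
So (16)·3 ≡ 1 (mod 47), i.e. 3^(-1) ≡ 16 (mod 47).
Check: 3 × 16 = 48 ≡ 1 (mod 47)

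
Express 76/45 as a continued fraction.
[1; 1, 2, 4, 1, 2]

Euclidean algorithm steps:
76 = 1 × 45 + 31
45 = 1 × 31 + 14
31 = 2 × 14 + 3
14 = 4 × 3 + 2
3 = 1 × 2 + 1
2 = 2 × 1 + 0
Continued fraction: [1; 1, 2, 4, 1, 2]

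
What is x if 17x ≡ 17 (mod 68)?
x ≡ 1 (mod 4)

gcd(17, 68) = 17, which divides 17, so solutions exist.
Divide through by 17: x ≡ 1 (mod 4).
The coefficient of x is now 1, so x ≡ 1 (mod 4).
Check: 17 × 1 = 17 ≡ 17 (mod 68).
x ≡ 1 (mod 4), giving 17 solutions mod 68.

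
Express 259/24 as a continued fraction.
[10; 1, 3, 1, 4]

Euclidean algorithm steps:
259 = 10 × 24 + 19
24 = 1 × 19 + 5
19 = 3 × 5 + 4
5 = 1 × 4 + 1
4 = 4 × 1 + 0
Continued fraction: [10; 1, 3, 1, 4]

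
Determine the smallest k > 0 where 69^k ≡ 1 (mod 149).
74

149 is prime, so ord(69) divides φ(149) = 148.
Divisors of 148: 1, 2, 4, 37, 74, 148.
Repeated squaring: 69^1 ≡ 69, 69^2 ≡ 142, 69^4 ≡ 49, 69^8 ≡ 17, 69^16 ≡ 140, 69^32 ≡ 81, 69^64 ≡ 5, 69^128 ≡ 25 (mod 149).
Test 69^d mod 149 for each divisor d in increasing order:
69^1 ≡ 69
69^2 ≡ 142
69^4 ≡ 49
69^37 = 69^32·69^4·69^1 ≡ 148
69^74 = 69^64·69^8·69^2 ≡ 1  ← first divisor giving 1
The order is 74.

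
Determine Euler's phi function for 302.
150

302 = 2 × 151
φ(n) = n × ∏(1 - 1/p) for each prime p dividing n
φ(302) = 302 × (1 - 1/2) × (1 - 1/151) = 150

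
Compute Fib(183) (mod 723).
655

Matrix identity: Q^n = [[F_(n+1), F_n], [F_n, F_(n-1)]] with Q = [[1,1],[1,0]].
n = 183 = 10110111₂. Square-and-multiply, entries mod 723:
Q^1 = [[1,1],[1,0]]
Q^2 = (Q^1)² = [[2,1],[1,1]]
Q^5 = (Q^2)²·Q = [[8,5],[5,3]]
Q^11 = (Q^5)²·Q = [[144,89],[89,55]]
Q^22 = (Q^11)² = [[460,359],[359,101]]
Q^45 = (Q^22)²·Q = [[353,671],[671,405]]
Q^91 = (Q^45)²·Q = [[414,65],[65,349]]
Q^183 = (Q^91)²·Q = [[363,655],[655,431]]
F_183 mod 723 = Q^183[0][1] = 655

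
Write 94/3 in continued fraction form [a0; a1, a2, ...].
[31; 3]

Euclidean algorithm steps:
94 = 31 × 3 + 1
3 = 3 × 1 + 0
Continued fraction: [31; 3]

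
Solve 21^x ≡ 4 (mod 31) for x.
12

Baby-step giant-step with step n = ⌈√31⌉ = 6.
Baby steps 21^j mod 31 (j:value) for j=0..5: 0:1, 1:21, 2:7, 3:23, 4:18, 5:6.
Giant-step multiplier: 21^(-6) ≡ 21^(30-6) = 21^24 ≡ 16 (mod 31).
Giant steps γ_i = 4·16^i mod 31: γ_0=4, γ_1=2, γ_2=1 (in table at j=0).
x = i·n + j = 2·6 + 0 = 12.
Check: 21^12 ≡ 4 (mod 31).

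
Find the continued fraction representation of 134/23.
[5; 1, 4, 1, 3]

Euclidean algorithm steps:
134 = 5 × 23 + 19
23 = 1 × 19 + 4
19 = 4 × 4 + 3
4 = 1 × 3 + 1
3 = 3 × 1 + 0
Continued fraction: [5; 1, 4, 1, 3]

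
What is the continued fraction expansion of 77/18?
[4; 3, 1, 1, 2]

Euclidean algorithm steps:
77 = 4 × 18 + 5
18 = 3 × 5 + 3
5 = 1 × 3 + 2
3 = 1 × 2 + 1
2 = 2 × 1 + 0
Continued fraction: [4; 3, 1, 1, 2]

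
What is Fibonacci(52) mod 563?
335

Matrix identity: Q^n = [[F_(n+1), F_n], [F_n, F_(n-1)]] with Q = [[1,1],[1,0]].
n = 52 = 110100₂. Square-and-multiply, entries mod 563:
Q^1 = [[1,1],[1,0]]
Q^3 = (Q^1)²·Q = [[3,2],[2,1]]
Q^6 = (Q^3)² = [[13,8],[8,5]]
Q^13 = (Q^6)²·Q = [[377,233],[233,144]]
Q^26 = (Q^13)² = [[494,348],[348,146]]
Q^52 = (Q^26)² = [[316,335],[335,544]]
F_52 mod 563 = Q^52[0][1] = 335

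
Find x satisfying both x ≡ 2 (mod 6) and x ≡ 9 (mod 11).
20

Using Chinese Remainder Theorem:
M = 6 × 11 = 66
M1 = 11, M2 = 6
y1 = 11^(-1) mod 6 = 5
y2 = 6^(-1) mod 11 = 2
x = (2×11×5 + 9×6×2) mod 66 = 20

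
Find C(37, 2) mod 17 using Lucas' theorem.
3

Using Lucas' theorem:
Write n=37 and k=2 in base 17:
n in base 17: [2, 3]
k in base 17: [0, 2]
C(37,2) mod 17 = ∏ C(n_i, k_i) mod 17
Digit binomials (mod 17): C(2,0) = 1; C(3,2) = 3
Product: 1 × 3 = 3 ≡ 3 (mod 17)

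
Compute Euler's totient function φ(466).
232

466 = 2 × 233
φ(n) = n × ∏(1 - 1/p) for each prime p dividing n
φ(466) = 466 × (1 - 1/2) × (1 - 1/233) = 232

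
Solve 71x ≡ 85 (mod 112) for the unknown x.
x ≡ 99 (mod 112)

gcd(71, 112) = 1, which divides 85, so solutions exist.
Find 71^(-1) mod 112 by the extended Euclidean algorithm:
112 = 1 × 71 + 41  ⟹  41 = (1)·112 + (-1)·71
71 = 1 × 41 + 30  ⟹  30 = (-1)·112 + (2)·71
41 = 1 × 30 + 11  ⟹  11 = (2)·112 + (-3)·71
30 = 2 × 11 + 8  ⟹  8 = (-5)·112 + (8)·71
11 = 1 × 8 + 3  ⟹  3 = (7)·112 + (-11)·71
8 = 2 × 3 + 2  ⟹  2 = (-19)·112 + (30)·71
3 = 1 × 2 + 1  ⟹  1 = (26)·112 + (-41)·71
So (-41)·71 ≡ 1 (mod 112), i.e. 71^(-1) ≡ -41 ≡ 71 (mod 112).
x ≡ 71 × 85 = 6035 ≡ 99 (mod 112).
Check: 71 × 99 = 7029 ≡ 85 (mod 112).
Unique solution: x ≡ 99 (mod 112)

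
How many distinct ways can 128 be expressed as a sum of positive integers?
4351078600

p(n) counts ways to write n as a sum of positive integers (order ignored).
Euler's pentagonal recurrence: p(k) = p(k-1) + p(k-2) - p(k-5) - p(k-7) + p(k-12) + p(k-15) - ... (offsets j(3j∓1)/2, signs ++--, p(0)=1, p(<0)=0).
DP table for k = 0..127: p(0)=1, p(1)=1, p(2)=2, p(3)=3, p(4)=5, p(5)=7, p(6)=11, p(7)=15, p(8)=22, p(9)=30, p(10)=42, p(11)=56, p(12)=77, p(13)=101, p(14)=135, p(15)=176, p(16)=231, p(17)=297, p(18)=385, p(19)=490, p(20)=627, p(21)=792, p(22)=1002, p(23)=1255, p(24)=1575, p(25)=1958, p(26)=2436, p(27)=3010, p(28)=3718, p(29)=4565, p(30)=5604, p(31)=6842, p(32)=8349, p(33)=10143, p(34)=12310, p(35)=14883, p(36)=17977, p(37)=21637, p(38)=26015, p(39)=31185, p(40)=37338, p(41)=44583, p(42)=53174, p(43)=63261, p(44)=75175, p(45)=89134, p(46)=105558, p(47)=124754, p(48)=147273, p(49)=173525, p(50)=204226, p(51)=239943, p(52)=281589, p(53)=329931, p(54)=386155, p(55)=451276, p(56)=526823, p(57)=614154, p(58)=715220, p(59)=831820, p(60)=966467, p(61)=1121505, p(62)=1300156, p(63)=1505499, p(64)=1741630, p(65)=2012558, p(66)=2323520, p(67)=2679689, p(68)=3087735, p(69)=3554345, p(70)=4087968, p(71)=4697205, p(72)=5392783, p(73)=6185689, p(74)=7089500, p(75)=8118264, p(76)=9289091, p(77)=10619863, p(78)=12132164, p(79)=13848650, p(80)=15796476, p(81)=18004327, p(82)=20506255, p(83)=23338469, p(84)=26543660, p(85)=30167357, p(86)=34262962, p(87)=38887673, p(88)=44108109, p(89)=49995925, p(90)=56634173, p(91)=64112359, p(92)=72533807, p(93)=82010177, p(94)=92669720, p(95)=104651419, p(96)=118114304, p(97)=133230930, p(98)=150198136, p(99)=169229875, p(100)=190569292, p(101)=214481126, p(102)=241265379, p(103)=271248950, p(104)=304801365, p(105)=342325709, p(106)=384276336, p(107)=431149389, p(108)=483502844, p(109)=541946240, p(110)=607163746, p(111)=679903203, p(112)=761002156, p(113)=851376628, p(114)=952050665, p(115)=1064144451, p(116)=1188908248, p(117)=1327710076, p(118)=1482074143, p(119)=1653668665, p(120)=1844349560, p(121)=2056148051, p(122)=2291320912, p(123)=2552338241, p(124)=2841940500, p(125)=3163127352, p(126)=3519222692, p(127)=3913864295.
Final step: p(128) = p(127) + p(126) - p(123) - p(121) + p(116) + p(113) - p(106) - p(102) + p(93) + p(88) - p(77) - p(71) + p(58) + p(51) - p(36) - p(28) + p(11) + p(2)
= 3913864295 + 3519222692 - 2552338241 - 2056148051 + 1188908248 + 851376628 - 384276336 - 241265379 + 82010177 + 44108109 - 10619863 - 4697205 + 715220 + 239943 - 17977 - 3718 + 56 + 2
= 4351078600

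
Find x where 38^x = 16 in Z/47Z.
34

Baby-step giant-step with step n = ⌈√47⌉ = 7.
Baby steps 38^j mod 47 (j:value) for j=0..6: 0:1, 1:38, 2:34, 3:23, 4:28, 5:30, 6:12.
Giant-step multiplier: 38^(-7) ≡ 38^(46-7) = 38^39 ≡ 10 (mod 47).
Giant steps γ_i = 16·10^i mod 47: γ_0=16, γ_1=19, γ_2=2, γ_3=20, γ_4=12 (in table at j=6).
x = i·n + j = 4·7 + 6 = 34.
Check: 38^34 ≡ 16 (mod 47).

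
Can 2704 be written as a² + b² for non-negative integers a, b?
0² + 52² (a=0, b=52)

Factorization: 2704 = 2^4 × 13^2
By Fermat: n is sum of two squares iff every prime p ≡ 3 (mod 4) appears to even power.
All primes ≡ 3 (mod 4) appear to even power.
Search a = 0, 1, 2, … for 2704 - a² a perfect square: first hit at a = 0: 2704 - 0 = 2704 = 52².
2704 = 0² + 52² = 0 + 2704 ✓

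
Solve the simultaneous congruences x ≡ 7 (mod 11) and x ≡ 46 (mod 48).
238

Using Chinese Remainder Theorem:
M = 11 × 48 = 528
M1 = 48, M2 = 11
y1 = 48^(-1) mod 11 = 3
y2 = 11^(-1) mod 48 = 35
x = (7×48×3 + 46×11×35) mod 528 = 238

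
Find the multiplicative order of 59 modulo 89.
88

89 is prime, so ord(59) divides φ(89) = 88.
Divisors of 88: 1, 2, 4, 8, 11, 22, 44, 88.
Repeated squaring: 59^1 ≡ 59, 59^2 ≡ 10, 59^4 ≡ 11, 59^8 ≡ 32, 59^16 ≡ 45, 59^32 ≡ 67, 59^64 ≡ 39 (mod 89).
Test 59^d mod 89 for each divisor d in increasing order:
59^1 ≡ 59
59^2 ≡ 10
59^4 ≡ 11
59^8 ≡ 32
59^11 = 59^8·59^2·59^1 ≡ 12
59^22 = 59^16·59^4·59^2 ≡ 55
59^44 = 59^32·59^8·59^4 ≡ 88
59^88 = 59^64·59^16·59^8 ≡ 1  ← first divisor giving 1
The order is 88.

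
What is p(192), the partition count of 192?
1987276856363

p(n) counts ways to write n as a sum of positive integers (order ignored).
Euler's pentagonal recurrence: p(k) = p(k-1) + p(k-2) - p(k-5) - p(k-7) + p(k-12) + p(k-15) - ... (offsets j(3j∓1)/2, signs ++--, p(0)=1, p(<0)=0).
DP table for k = 0..191: p(0)=1, p(1)=1, p(2)=2, p(3)=3, p(4)=5, p(5)=7, p(6)=11, p(7)=15, p(8)=22, p(9)=30, p(10)=42, p(11)=56, p(12)=77, p(13)=101, p(14)=135, p(15)=176, p(16)=231, p(17)=297, p(18)=385, p(19)=490, p(20)=627, p(21)=792, p(22)=1002, p(23)=1255, p(24)=1575, p(25)=1958, p(26)=2436, p(27)=3010, p(28)=3718, p(29)=4565, p(30)=5604, p(31)=6842, p(32)=8349, p(33)=10143, p(34)=12310, p(35)=14883, p(36)=17977, p(37)=21637, p(38)=26015, p(39)=31185, p(40)=37338, p(41)=44583, p(42)=53174, p(43)=63261, p(44)=75175, p(45)=89134, p(46)=105558, p(47)=124754, p(48)=147273, p(49)=173525, p(50)=204226, p(51)=239943, p(52)=281589, p(53)=329931, p(54)=386155, p(55)=451276, p(56)=526823, p(57)=614154, p(58)=715220, p(59)=831820, p(60)=966467, p(61)=1121505, p(62)=1300156, p(63)=1505499, p(64)=1741630, p(65)=2012558, p(66)=2323520, p(67)=2679689, p(68)=3087735, p(69)=3554345, p(70)=4087968, p(71)=4697205, p(72)=5392783, p(73)=6185689, p(74)=7089500, p(75)=8118264, p(76)=9289091, p(77)=10619863, p(78)=12132164, p(79)=13848650, p(80)=15796476, p(81)=18004327, p(82)=20506255, p(83)=23338469, p(84)=26543660, p(85)=30167357, p(86)=34262962, p(87)=38887673, p(88)=44108109, p(89)=49995925, p(90)=56634173, p(91)=64112359, p(92)=72533807, p(93)=82010177, p(94)=92669720, p(95)=104651419, p(96)=118114304, p(97)=133230930, p(98)=150198136, p(99)=169229875, p(100)=190569292, p(101)=214481126, p(102)=241265379, p(103)=271248950, p(104)=304801365, p(105)=342325709, p(106)=384276336, p(107)=431149389, p(108)=483502844, p(109)=541946240, p(110)=607163746, p(111)=679903203, p(112)=761002156, p(113)=851376628, p(114)=952050665, p(115)=1064144451, p(116)=1188908248, p(117)=1327710076, p(118)=1482074143, p(119)=1653668665, p(120)=1844349560, p(121)=2056148051, p(122)=2291320912, p(123)=2552338241, p(124)=2841940500, p(125)=3163127352, p(126)=3519222692, p(127)=3913864295, p(128)=4351078600, p(129)=4835271870, p(130)=5371315400, p(131)=5964539504, p(132)=6620830889, p(133)=7346629512, p(134)=8149040695, p(135)=9035836076, p(136)=10015581680, p(137)=11097645016, p(138)=12292341831, p(139)=13610949895, p(140)=15065878135, p(141)=16670689208, p(142)=18440293320, p(143)=20390982757, p(144)=22540654445, p(145)=24908858009, p(146)=27517052599, p(147)=30388671978, p(148)=33549419497, p(149)=37027355200, p(150)=40853235313, p(151)=45060624582, p(152)=49686288421, p(153)=54770336324, p(154)=60356673280, p(155)=66493182097, p(156)=73232243759, p(157)=80630964769, p(158)=88751778802, p(159)=97662728555, p(160)=107438159466, p(161)=118159068427, p(162)=129913904637, p(163)=142798995930, p(164)=156919475295, p(165)=172389800255, p(166)=189334822579, p(167)=207890420102, p(168)=228204732751, p(169)=250438925115, p(170)=274768617130, p(171)=301384802048, p(172)=330495499613, p(173)=362326859895, p(174)=397125074750, p(175)=435157697830, p(176)=476715857290, p(177)=522115831195, p(178)=571701605655, p(179)=625846753120, p(180)=684957390936, p(181)=749474411781, p(182)=819876908323, p(183)=896684817527, p(184)=980462880430, p(185)=1071823774337, p(186)=1171432692373, p(187)=1280011042268, p(188)=1398341745571, p(189)=1527273599625, p(190)=1667727404093, p(191)=1820701100652.
Final step: p(192) = p(191) + p(190) - p(187) - p(185) + p(180) + p(177) - p(170) - p(166) + p(157) + p(152) - p(141) - p(135) + p(122) + p(115) - p(100) - p(92) + p(75) + p(66) - p(47) - p(37) + p(16) + p(5)
= 1820701100652 + 1667727404093 - 1280011042268 - 1071823774337 + 684957390936 + 522115831195 - 274768617130 - 189334822579 + 80630964769 + 49686288421 - 16670689208 - 9035836076 + 2291320912 + 1064144451 - 190569292 - 72533807 + 8118264 + 2323520 - 124754 - 21637 + 231 + 7
= 1987276856363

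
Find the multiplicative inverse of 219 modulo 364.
123

gcd(219, 364) = 1, so the inverse exists.
Extended Euclidean algorithm on (364, 219):
364 = 1 × 219 + 145  ⟹  145 = (1)·364 + (-1)·219
219 = 1 × 145 + 74  ⟹  74 = (-1)·364 + (2)·219
145 = 1 × 74 + 71  ⟹  71 = (2)·364 + (-3)·219
74 = 1 × 71 + 3  ⟹  3 = (-3)·364 + (5)·219
71 = 23 × 3 + 2  ⟹  2 = (71)·364 + (-118)·219
3 = 1 × 2 + 1  ⟹  1 = (-74)·364 + (123)·219
So (123)·219 ≡ 1 (mod 364), i.e. 219^(-1) ≡ 123 (mod 364).
Check: 219 × 123 = 26937 ≡ 1 (mod 364)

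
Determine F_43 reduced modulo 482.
25

Matrix identity: Q^n = [[F_(n+1), F_n], [F_n, F_(n-1)]] with Q = [[1,1],[1,0]].
n = 43 = 101011₂. Square-and-multiply, entries mod 482:
Q^1 = [[1,1],[1,0]]
Q^2 = (Q^1)² = [[2,1],[1,1]]
Q^5 = (Q^2)²·Q = [[8,5],[5,3]]
Q^10 = (Q^5)² = [[89,55],[55,34]]
Q^21 = (Q^10)²·Q = [[359,342],[342,17]]
Q^43 = (Q^21)²·Q = [[405,25],[25,380]]
F_43 mod 482 = Q^43[0][1] = 25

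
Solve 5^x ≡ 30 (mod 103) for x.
84

Baby-step giant-step with step n = ⌈√103⌉ = 11.
Baby steps 5^j mod 103 (j:value) for j=0..10: 0:1, 1:5, 2:25, 3:22, 4:7, 5:35, 6:72, 7:51, 8:49, 9:39, 10:92.
Giant-step multiplier: 5^(-11) ≡ 5^(102-11) = 5^91 ≡ 88 (mod 103).
Giant steps γ_i = 30·88^i mod 103: γ_0=30, γ_1=65, γ_2=55, γ_3=102, γ_4=15, γ_5=84, γ_6=79, γ_7=51 (in table at j=7).
x = i·n + j = 7·11 + 7 = 84.
Check: 5^84 ≡ 30 (mod 103).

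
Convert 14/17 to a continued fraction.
[0; 1, 4, 1, 2]

Euclidean algorithm steps:
14 = 0 × 17 + 14
17 = 1 × 14 + 3
14 = 4 × 3 + 2
3 = 1 × 2 + 1
2 = 2 × 1 + 0
Continued fraction: [0; 1, 4, 1, 2]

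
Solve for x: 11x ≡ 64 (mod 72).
x ≡ 32 (mod 72)

gcd(11, 72) = 1, which divides 64, so solutions exist.
Find 11^(-1) mod 72 by the extended Euclidean algorithm:
72 = 6 × 11 + 6  ⟹  6 = (1)·72 + (-6)·11
11 = 1 × 6 + 5  ⟹  5 = (-1)·72 + (7)·11
6 = 1 × 5 + 1  ⟹  1 = (2)·72 + (-13)·11
So (-13)·11 ≡ 1 (mod 72), i.e. 11^(-1) ≡ -13 ≡ 59 (mod 72).
x ≡ 59 × 64 = 3776 ≡ 32 (mod 72).
Check: 11 × 32 = 352 ≡ 64 (mod 72).
Unique solution: x ≡ 32 (mod 72)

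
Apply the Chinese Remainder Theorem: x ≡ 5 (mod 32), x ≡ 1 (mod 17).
69

Using Chinese Remainder Theorem:
M = 32 × 17 = 544
M1 = 17, M2 = 32
y1 = 17^(-1) mod 32 = 17
y2 = 32^(-1) mod 17 = 8
x = (5×17×17 + 1×32×8) mod 544 = 69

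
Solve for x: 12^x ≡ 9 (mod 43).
26

Baby-step giant-step with step n = ⌈√43⌉ = 7.
Baby steps 12^j mod 43 (j:value) for j=0..6: 0:1, 1:12, 2:15, 3:8, 4:10, 5:34, 6:21.
Giant-step multiplier: 12^(-7) ≡ 12^(42-7) = 12^35 ≡ 7 (mod 43).
Giant steps γ_i = 9·7^i mod 43: γ_0=9, γ_1=20, γ_2=11, γ_3=34 (in table at j=5).
x = i·n + j = 3·7 + 5 = 26.
Check: 12^26 ≡ 9 (mod 43).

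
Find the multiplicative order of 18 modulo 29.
28

29 is prime, so ord(18) divides φ(29) = 28.
Divisors of 28: 1, 2, 4, 7, 14, 28.
Repeated squaring: 18^1 ≡ 18, 18^2 ≡ 5, 18^4 ≡ 25, 18^8 ≡ 16, 18^16 ≡ 24 (mod 29).
Test 18^d mod 29 for each divisor d in increasing order:
18^1 ≡ 18
18^2 ≡ 5
18^4 ≡ 25
18^7 = 18^4·18^2·18^1 ≡ 17
18^14 = 18^8·18^4·18^2 ≡ 28
18^28 = 18^16·18^8·18^4 ≡ 1  ← first divisor giving 1
The order is 28.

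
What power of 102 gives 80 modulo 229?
74

Baby-step giant-step with step n = ⌈√229⌉ = 16.
Baby steps 102^j mod 229 (j:value) for j=0..15: 0:1, 1:102, 2:99, 3:22, 4:183, 5:117, 6:26, 7:133, 8:55, 9:114, 10:178, 11:65, 12:218, 13:23, 14:56, 15:216.
Giant-step multiplier: 102^(-16) ≡ 102^(228-16) = 102^212 ≡ 167 (mod 229).
Giant steps γ_i = 80·167^i mod 229: γ_0=80, γ_1=78, γ_2=202, γ_3=71, γ_4=178 (in table at j=10).
x = i·n + j = 4·16 + 10 = 74.
Check: 102^74 ≡ 80 (mod 229).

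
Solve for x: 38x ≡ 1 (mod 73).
25

gcd(38, 73) = 1, so the inverse exists.
Extended Euclidean algorithm on (73, 38):
73 = 1 × 38 + 35  ⟹  35 = (1)·73 + (-1)·38
38 = 1 × 35 + 3  ⟹  3 = (-1)·73 + (2)·38
35 = 11 × 3 + 2  ⟹  2 = (12)·73 + (-23)·38
3 = 1 × 2 + 1  ⟹  1 = (-13)·73 + (25)·38
So (25)·38 ≡ 1 (mod 73), i.e. 38^(-1) ≡ 25 (mod 73).
Check: 38 × 25 = 950 ≡ 1 (mod 73)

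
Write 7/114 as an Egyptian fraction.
1/17 + 1/388 + 1/375972

Greedy algorithm:
7/114: ceiling(114/7) = 17, use 1/17
5/1938: ceiling(1938/5) = 388, use 1/388
1/375972: ceiling(375972/1) = 375972, use 1/375972
Result: 7/114 = 1/17 + 1/388 + 1/375972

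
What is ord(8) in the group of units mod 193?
32

193 is prime, so ord(8) divides φ(193) = 192.
Divisors of 192: 1, 2, 3, 4, 6, 8, 12, 16, 24, 32, 48, 64, 96, 192.
Repeated squaring: 8^1 ≡ 8, 8^2 ≡ 64, 8^4 ≡ 43, 8^8 ≡ 112, 8^16 ≡ 192, 8^32 ≡ 1, 8^64 ≡ 1, 8^128 ≡ 1 (mod 193).
Test 8^d mod 193 for each divisor d in increasing order:
8^1 ≡ 8
8^2 ≡ 64
8^3 = 8^2·8^1 ≡ 126
8^4 ≡ 43
8^6 = 8^4·8^2 ≡ 50
8^8 ≡ 112
8^12 = 8^8·8^4 ≡ 184
8^16 ≡ 192
8^24 = 8^16·8^8 ≡ 81
8^32 ≡ 1  ← first divisor giving 1
The order is 32.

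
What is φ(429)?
240

429 = 3 × 11 × 13
φ(n) = n × ∏(1 - 1/p) for each prime p dividing n
φ(429) = 429 × (1 - 1/3) × (1 - 1/11) × (1 - 1/13) = 240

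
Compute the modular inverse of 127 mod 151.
44

gcd(127, 151) = 1, so the inverse exists.
Extended Euclidean algorithm on (151, 127):
151 = 1 × 127 + 24  ⟹  24 = (1)·151 + (-1)·127
127 = 5 × 24 + 7  ⟹  7 = (-5)·151 + (6)·127
24 = 3 × 7 + 3  ⟹  3 = (16)·151 + (-19)·127
7 = 2 × 3 + 1  ⟹  1 = (-37)·151 + (44)·127
So (44)·127 ≡ 1 (mod 151), i.e. 127^(-1) ≡ 44 (mod 151).
Check: 127 × 44 = 5588 ≡ 1 (mod 151)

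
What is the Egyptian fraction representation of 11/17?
1/2 + 1/7 + 1/238

Greedy algorithm:
11/17: ceiling(17/11) = 2, use 1/2
5/34: ceiling(34/5) = 7, use 1/7
1/238: ceiling(238/1) = 238, use 1/238
Result: 11/17 = 1/2 + 1/7 + 1/238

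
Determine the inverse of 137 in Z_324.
149

gcd(137, 324) = 1, so the inverse exists.
Extended Euclidean algorithm on (324, 137):
324 = 2 × 137 + 50  ⟹  50 = (1)·324 + (-2)·137
137 = 2 × 50 + 37  ⟹  37 = (-2)·324 + (5)·137
50 = 1 × 37 + 13  ⟹  13 = (3)·324 + (-7)·137
37 = 2 × 13 + 11  ⟹  11 = (-8)·324 + (19)·137
13 = 1 × 11 + 2  ⟹  2 = (11)·324 + (-26)·137
11 = 5 × 2 + 1  ⟹  1 = (-63)·324 + (149)·137
So (149)·137 ≡ 1 (mod 324), i.e. 137^(-1) ≡ 149 (mod 324).
Check: 137 × 149 = 20413 ≡ 1 (mod 324)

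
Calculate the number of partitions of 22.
1002

p(n) counts ways to write n as a sum of positive integers (order ignored).
Euler's pentagonal recurrence: p(k) = p(k-1) + p(k-2) - p(k-5) - p(k-7) + p(k-12) + p(k-15) - ... (offsets j(3j∓1)/2, signs ++--, p(0)=1, p(<0)=0).
DP table for k = 0..21: p(0)=1, p(1)=1, p(2)=2, p(3)=3, p(4)=5, p(5)=7, p(6)=11, p(7)=15, p(8)=22, p(9)=30, p(10)=42, p(11)=56, p(12)=77, p(13)=101, p(14)=135, p(15)=176, p(16)=231, p(17)=297, p(18)=385, p(19)=490, p(20)=627, p(21)=792.
Final step: p(22) = p(21) + p(20) - p(17) - p(15) + p(10) + p(7) - p(0)
= 792 + 627 - 297 - 176 + 42 + 15 - 1
= 1002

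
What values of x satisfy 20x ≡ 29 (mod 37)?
x ≡ 7 (mod 37)

gcd(20, 37) = 1, which divides 29, so solutions exist.
Find 20^(-1) mod 37 by the extended Euclidean algorithm:
37 = 1 × 20 + 17  ⟹  17 = (1)·37 + (-1)·20
20 = 1 × 17 + 3  ⟹  3 = (-1)·37 + (2)·20
17 = 5 × 3 + 2  ⟹  2 = (6)·37 + (-11)·20
3 = 1 × 2 + 1  ⟹  1 = (-7)·37 + (13)·20
So (13)·20 ≡ 1 (mod 37), i.e. 20^(-1) ≡ 13 (mod 37).
x ≡ 13 × 29 = 377 ≡ 7 (mod 37).
Check: 20 × 7 = 140 ≡ 29 (mod 37).
Unique solution: x ≡ 7 (mod 37)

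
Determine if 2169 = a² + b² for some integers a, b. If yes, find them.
12² + 45² (a=12, b=45)

Factorization: 2169 = 3^2 × 241
By Fermat: n is sum of two squares iff every prime p ≡ 3 (mod 4) appears to even power.
All primes ≡ 3 (mod 4) appear to even power.
Search a = 0, 1, 2, … for 2169 - a² a perfect square: first hit at a = 12: 2169 - 144 = 2025 = 45².
2169 = 12² + 45² = 144 + 2025 ✓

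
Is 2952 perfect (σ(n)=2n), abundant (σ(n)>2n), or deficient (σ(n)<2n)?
abundant

Proper divisors of 2952: sum = 1 + 2 + 3 + 4 + 6 + 8 + 9 + 12 + ... + 492 + 738 + 984 + 1476 (23 divisors) = 5238
Since 5238 > 2952, 2952 is abundant.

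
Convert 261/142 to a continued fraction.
[1; 1, 5, 5, 1, 3]

Euclidean algorithm steps:
261 = 1 × 142 + 119
142 = 1 × 119 + 23
119 = 5 × 23 + 4
23 = 5 × 4 + 3
4 = 1 × 3 + 1
3 = 3 × 1 + 0
Continued fraction: [1; 1, 5, 5, 1, 3]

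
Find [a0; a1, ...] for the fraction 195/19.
[10; 3, 1, 4]

Euclidean algorithm steps:
195 = 10 × 19 + 5
19 = 3 × 5 + 4
5 = 1 × 4 + 1
4 = 4 × 1 + 0
Continued fraction: [10; 3, 1, 4]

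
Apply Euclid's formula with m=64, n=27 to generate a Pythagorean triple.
(3367, 3456, 4825)

Euclid's formula: a = m² - n², b = 2mn, c = m² + n²
m = 64, n = 27
a = 64² - 27² = 4096 - 729 = 3367
b = 2 × 64 × 27 = 3456
c = 64² + 27² = 4096 + 729 = 4825
Verification: 3367² + 3456² = 11336689 + 11943936 = 23280625 = 4825² ✓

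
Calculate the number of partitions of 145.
24908858009

p(n) counts ways to write n as a sum of positive integers (order ignored).
Euler's pentagonal recurrence: p(k) = p(k-1) + p(k-2) - p(k-5) - p(k-7) + p(k-12) + p(k-15) - ... (offsets j(3j∓1)/2, signs ++--, p(0)=1, p(<0)=0).
DP table for k = 0..144: p(0)=1, p(1)=1, p(2)=2, p(3)=3, p(4)=5, p(5)=7, p(6)=11, p(7)=15, p(8)=22, p(9)=30, p(10)=42, p(11)=56, p(12)=77, p(13)=101, p(14)=135, p(15)=176, p(16)=231, p(17)=297, p(18)=385, p(19)=490, p(20)=627, p(21)=792, p(22)=1002, p(23)=1255, p(24)=1575, p(25)=1958, p(26)=2436, p(27)=3010, p(28)=3718, p(29)=4565, p(30)=5604, p(31)=6842, p(32)=8349, p(33)=10143, p(34)=12310, p(35)=14883, p(36)=17977, p(37)=21637, p(38)=26015, p(39)=31185, p(40)=37338, p(41)=44583, p(42)=53174, p(43)=63261, p(44)=75175, p(45)=89134, p(46)=105558, p(47)=124754, p(48)=147273, p(49)=173525, p(50)=204226, p(51)=239943, p(52)=281589, p(53)=329931, p(54)=386155, p(55)=451276, p(56)=526823, p(57)=614154, p(58)=715220, p(59)=831820, p(60)=966467, p(61)=1121505, p(62)=1300156, p(63)=1505499, p(64)=1741630, p(65)=2012558, p(66)=2323520, p(67)=2679689, p(68)=3087735, p(69)=3554345, p(70)=4087968, p(71)=4697205, p(72)=5392783, p(73)=6185689, p(74)=7089500, p(75)=8118264, p(76)=9289091, p(77)=10619863, p(78)=12132164, p(79)=13848650, p(80)=15796476, p(81)=18004327, p(82)=20506255, p(83)=23338469, p(84)=26543660, p(85)=30167357, p(86)=34262962, p(87)=38887673, p(88)=44108109, p(89)=49995925, p(90)=56634173, p(91)=64112359, p(92)=72533807, p(93)=82010177, p(94)=92669720, p(95)=104651419, p(96)=118114304, p(97)=133230930, p(98)=150198136, p(99)=169229875, p(100)=190569292, p(101)=214481126, p(102)=241265379, p(103)=271248950, p(104)=304801365, p(105)=342325709, p(106)=384276336, p(107)=431149389, p(108)=483502844, p(109)=541946240, p(110)=607163746, p(111)=679903203, p(112)=761002156, p(113)=851376628, p(114)=952050665, p(115)=1064144451, p(116)=1188908248, p(117)=1327710076, p(118)=1482074143, p(119)=1653668665, p(120)=1844349560, p(121)=2056148051, p(122)=2291320912, p(123)=2552338241, p(124)=2841940500, p(125)=3163127352, p(126)=3519222692, p(127)=3913864295, p(128)=4351078600, p(129)=4835271870, p(130)=5371315400, p(131)=5964539504, p(132)=6620830889, p(133)=7346629512, p(134)=8149040695, p(135)=9035836076, p(136)=10015581680, p(137)=11097645016, p(138)=12292341831, p(139)=13610949895, p(140)=15065878135, p(141)=16670689208, p(142)=18440293320, p(143)=20390982757, p(144)=22540654445.
Final step: p(145) = p(144) + p(143) - p(140) - p(138) + p(133) + p(130) - p(123) - p(119) + p(110) + p(105) - p(94) - p(88) + p(75) + p(68) - p(53) - p(45) + p(28) + p(19) - p(0)
= 22540654445 + 20390982757 - 15065878135 - 12292341831 + 7346629512 + 5371315400 - 2552338241 - 1653668665 + 607163746 + 342325709 - 92669720 - 44108109 + 8118264 + 3087735 - 329931 - 89134 + 3718 + 490 - 1
= 24908858009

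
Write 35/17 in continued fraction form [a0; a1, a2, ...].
[2; 17]

Euclidean algorithm steps:
35 = 2 × 17 + 1
17 = 17 × 1 + 0
Continued fraction: [2; 17]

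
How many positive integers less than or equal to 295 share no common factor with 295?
232

295 = 5 × 59
φ(n) = n × ∏(1 - 1/p) for each prime p dividing n
φ(295) = 295 × (1 - 1/5) × (1 - 1/59) = 232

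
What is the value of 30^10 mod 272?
16

Repeated squaring. Binary of 10 = 1010.
30^1 ≡ 30 (mod 272); 30^2 ≡ 84 (mod 272); 30^4 ≡ 256 (mod 272); 30^8 ≡ 256 (mod 272)
30^10 = 30^2 × 30^8 ≡ 16 (mod 272)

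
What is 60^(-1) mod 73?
28

gcd(60, 73) = 1, so the inverse exists.
Extended Euclidean algorithm on (73, 60):
73 = 1 × 60 + 13  ⟹  13 = (1)·73 + (-1)·60
60 = 4 × 13 + 8  ⟹  8 = (-4)·73 + (5)·60
13 = 1 × 8 + 5  ⟹  5 = (5)·73 + (-6)·60
8 = 1 × 5 + 3  ⟹  3 = (-9)·73 + (11)·60
5 = 1 × 3 + 2  ⟹  2 = (14)·73 + (-17)·60
3 = 1 × 2 + 1  ⟹  1 = (-23)·73 + (28)·60
So (28)·60 ≡ 1 (mod 73), i.e. 60^(-1) ≡ 28 (mod 73).
Check: 60 × 28 = 1680 ≡ 1 (mod 73)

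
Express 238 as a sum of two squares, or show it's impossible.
Not possible

Factorization: 238 = 2 × 7 × 17
By Fermat: n is sum of two squares iff every prime p ≡ 3 (mod 4) appears to even power.
Prime(s) ≡ 3 (mod 4) with odd exponent: [(7, 1)]
Therefore 238 cannot be expressed as a² + b².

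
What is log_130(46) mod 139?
34

Baby-step giant-step with step n = ⌈√139⌉ = 12.
Baby steps 130^j mod 139 (j:value) for j=0..11: 0:1, 1:130, 2:81, 3:105, 4:28, 5:26, 6:44, 7:21, 8:89, 9:33, 10:120, 11:32.
Giant-step multiplier: 130^(-12) ≡ 130^(138-12) = 130^126 ≡ 125 (mod 139).
Giant steps γ_i = 46·125^i mod 139: γ_0=46, γ_1=51, γ_2=120 (in table at j=10).
x = i·n + j = 2·12 + 10 = 34.
Check: 130^34 ≡ 46 (mod 139).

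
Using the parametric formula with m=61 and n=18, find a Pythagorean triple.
(3397, 2196, 4045)

Euclid's formula: a = m² - n², b = 2mn, c = m² + n²
m = 61, n = 18
a = 61² - 18² = 3721 - 324 = 3397
b = 2 × 61 × 18 = 2196
c = 61² + 18² = 3721 + 324 = 4045
Verification: 3397² + 2196² = 11539609 + 4822416 = 16362025 = 4045² ✓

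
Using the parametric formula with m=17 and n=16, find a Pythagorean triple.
(33, 544, 545)

Euclid's formula: a = m² - n², b = 2mn, c = m² + n²
m = 17, n = 16
a = 17² - 16² = 289 - 256 = 33
b = 2 × 17 × 16 = 544
c = 17² + 16² = 289 + 256 = 545
Verification: 33² + 544² = 1089 + 295936 = 297025 = 545² ✓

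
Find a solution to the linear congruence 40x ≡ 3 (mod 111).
x ≡ 75 (mod 111)

gcd(40, 111) = 1, which divides 3, so solutions exist.
Find 40^(-1) mod 111 by the extended Euclidean algorithm:
111 = 2 × 40 + 31  ⟹  31 = (1)·111 + (-2)·40
40 = 1 × 31 + 9  ⟹  9 = (-1)·111 + (3)·40
31 = 3 × 9 + 4  ⟹  4 = (4)·111 + (-11)·40
9 = 2 × 4 + 1  ⟹  1 = (-9)·111 + (25)·40
So (25)·40 ≡ 1 (mod 111), i.e. 40^(-1) ≡ 25 (mod 111).
x ≡ 25 × 3 = 75 ≡ 75 (mod 111).
Check: 40 × 75 = 3000 ≡ 3 (mod 111).
Unique solution: x ≡ 75 (mod 111)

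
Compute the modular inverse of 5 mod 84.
17

gcd(5, 84) = 1, so the inverse exists.
Extended Euclidean algorithm on (84, 5):
84 = 16 × 5 + 4  ⟹  4 = (1)·84 + (-16)·5
5 = 1 × 4 + 1  ⟹  1 = (-1)·84 + (17)·5
So (17)·5 ≡ 1 (mod 84), i.e. 5^(-1) ≡ 17 (mod 84).
Check: 5 × 17 = 85 ≡ 1 (mod 84)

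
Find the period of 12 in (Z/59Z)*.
29

59 is prime, so ord(12) divides φ(59) = 58.
Divisors of 58: 1, 2, 29, 58.
Repeated squaring: 12^1 ≡ 12, 12^2 ≡ 26, 12^4 ≡ 27, 12^8 ≡ 21, 12^16 ≡ 28, 12^32 ≡ 17 (mod 59).
Test 12^d mod 59 for each divisor d in increasing order:
12^1 ≡ 12
12^2 ≡ 26
12^29 = 12^16·12^8·12^4·12^1 ≡ 1  ← first divisor giving 1
The order is 29.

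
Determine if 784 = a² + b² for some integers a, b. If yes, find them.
0² + 28² (a=0, b=28)

Factorization: 784 = 2^4 × 7^2
By Fermat: n is sum of two squares iff every prime p ≡ 3 (mod 4) appears to even power.
All primes ≡ 3 (mod 4) appear to even power.
Search a = 0, 1, 2, … for 784 - a² a perfect square: first hit at a = 0: 784 - 0 = 784 = 28².
784 = 0² + 28² = 0 + 784 ✓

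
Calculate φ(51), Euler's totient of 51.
32

51 = 3 × 17
φ(n) = n × ∏(1 - 1/p) for each prime p dividing n
φ(51) = 51 × (1 - 1/3) × (1 - 1/17) = 32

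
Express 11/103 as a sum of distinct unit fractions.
1/10 + 1/148 + 1/25407 + 1/1936521540

Greedy algorithm:
11/103: ceiling(103/11) = 10, use 1/10
7/1030: ceiling(1030/7) = 148, use 1/148
3/76220: ceiling(76220/3) = 25407, use 1/25407
1/1936521540: ceiling(1936521540/1) = 1936521540, use 1/1936521540
Result: 11/103 = 1/10 + 1/148 + 1/25407 + 1/1936521540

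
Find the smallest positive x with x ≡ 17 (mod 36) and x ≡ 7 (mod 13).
449

Using Chinese Remainder Theorem:
M = 36 × 13 = 468
M1 = 13, M2 = 36
y1 = 13^(-1) mod 36 = 25
y2 = 36^(-1) mod 13 = 4
x = (17×13×25 + 7×36×4) mod 468 = 449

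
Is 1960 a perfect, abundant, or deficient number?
abundant

Proper divisors of 1960: sum = 1 + 2 + 4 + 5 + 7 + 8 + 10 + 14 + ... + 280 + 392 + 490 + 980 (23 divisors) = 3170
Since 3170 > 1960, 1960 is abundant.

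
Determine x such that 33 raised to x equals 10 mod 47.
45

Baby-step giant-step with step n = ⌈√47⌉ = 7.
Baby steps 33^j mod 47 (j:value) for j=0..6: 0:1, 1:33, 2:8, 3:29, 4:17, 5:44, 6:42.
Giant-step multiplier: 33^(-7) ≡ 33^(46-7) = 33^39 ≡ 45 (mod 47).
Giant steps γ_i = 10·45^i mod 47: γ_0=10, γ_1=27, γ_2=40, γ_3=14, γ_4=19, γ_5=9, γ_6=29 (in table at j=3).
x = i·n + j = 6·7 + 3 = 45.
Check: 33^45 ≡ 10 (mod 47).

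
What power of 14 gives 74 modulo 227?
18

Baby-step giant-step with step n = ⌈√227⌉ = 16.
Baby steps 14^j mod 227 (j:value) for j=0..15: 0:1, 1:14, 2:196, 3:20, 4:53, 5:61, 6:173, 7:152, 8:85, 9:55, 10:89, 11:111, 12:192, 13:191, 14:177, 15:208.
Giant-step multiplier: 14^(-16) ≡ 14^(226-16) = 14^210 ≡ 64 (mod 227).
Giant steps γ_i = 74·64^i mod 227: γ_0=74, γ_1=196 (in table at j=2).
x = i·n + j = 1·16 + 2 = 18.
Check: 14^18 ≡ 74 (mod 227).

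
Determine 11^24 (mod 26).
1

Repeated squaring. Binary of 24 = 11000.
11^1 ≡ 11 (mod 26); 11^2 ≡ 17 (mod 26); 11^4 ≡ 3 (mod 26); 11^8 ≡ 9 (mod 26); 11^16 ≡ 3 (mod 26)
11^24 = 11^8 × 11^16 ≡ 1 (mod 26)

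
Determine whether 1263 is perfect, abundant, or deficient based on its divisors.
deficient

Proper divisors of 1263: sum = 1 + 3 + 421 = 425
Since 425 < 1263, 1263 is deficient.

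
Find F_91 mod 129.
2

Matrix identity: Q^n = [[F_(n+1), F_n], [F_n, F_(n-1)]] with Q = [[1,1],[1,0]].
n = 91 = 1011011₂. Square-and-multiply, entries mod 129:
Q^1 = [[1,1],[1,0]]
Q^2 = (Q^1)² = [[2,1],[1,1]]
Q^5 = (Q^2)²·Q = [[8,5],[5,3]]
Q^11 = (Q^5)²·Q = [[15,89],[89,55]]
Q^22 = (Q^11)² = [[19,38],[38,110]]
Q^45 = (Q^22)²·Q = [[128,128],[128,0]]
Q^91 = (Q^45)²·Q = [[3,2],[2,1]]
F_91 mod 129 = Q^91[0][1] = 2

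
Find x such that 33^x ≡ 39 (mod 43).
39

Baby-step giant-step with step n = ⌈√43⌉ = 7.
Baby steps 33^j mod 43 (j:value) for j=0..6: 0:1, 1:33, 2:14, 3:32, 4:24, 5:18, 6:35.
Giant-step multiplier: 33^(-7) ≡ 33^(42-7) = 33^35 ≡ 7 (mod 43).
Giant steps γ_i = 39·7^i mod 43: γ_0=39, γ_1=15, γ_2=19, γ_3=4, γ_4=28, γ_5=24 (in table at j=4).
x = i·n + j = 5·7 + 4 = 39.
Check: 33^39 ≡ 39 (mod 43).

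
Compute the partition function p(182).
819876908323

p(n) counts ways to write n as a sum of positive integers (order ignored).
Euler's pentagonal recurrence: p(k) = p(k-1) + p(k-2) - p(k-5) - p(k-7) + p(k-12) + p(k-15) - ... (offsets j(3j∓1)/2, signs ++--, p(0)=1, p(<0)=0).
DP table for k = 0..181: p(0)=1, p(1)=1, p(2)=2, p(3)=3, p(4)=5, p(5)=7, p(6)=11, p(7)=15, p(8)=22, p(9)=30, p(10)=42, p(11)=56, p(12)=77, p(13)=101, p(14)=135, p(15)=176, p(16)=231, p(17)=297, p(18)=385, p(19)=490, p(20)=627, p(21)=792, p(22)=1002, p(23)=1255, p(24)=1575, p(25)=1958, p(26)=2436, p(27)=3010, p(28)=3718, p(29)=4565, p(30)=5604, p(31)=6842, p(32)=8349, p(33)=10143, p(34)=12310, p(35)=14883, p(36)=17977, p(37)=21637, p(38)=26015, p(39)=31185, p(40)=37338, p(41)=44583, p(42)=53174, p(43)=63261, p(44)=75175, p(45)=89134, p(46)=105558, p(47)=124754, p(48)=147273, p(49)=173525, p(50)=204226, p(51)=239943, p(52)=281589, p(53)=329931, p(54)=386155, p(55)=451276, p(56)=526823, p(57)=614154, p(58)=715220, p(59)=831820, p(60)=966467, p(61)=1121505, p(62)=1300156, p(63)=1505499, p(64)=1741630, p(65)=2012558, p(66)=2323520, p(67)=2679689, p(68)=3087735, p(69)=3554345, p(70)=4087968, p(71)=4697205, p(72)=5392783, p(73)=6185689, p(74)=7089500, p(75)=8118264, p(76)=9289091, p(77)=10619863, p(78)=12132164, p(79)=13848650, p(80)=15796476, p(81)=18004327, p(82)=20506255, p(83)=23338469, p(84)=26543660, p(85)=30167357, p(86)=34262962, p(87)=38887673, p(88)=44108109, p(89)=49995925, p(90)=56634173, p(91)=64112359, p(92)=72533807, p(93)=82010177, p(94)=92669720, p(95)=104651419, p(96)=118114304, p(97)=133230930, p(98)=150198136, p(99)=169229875, p(100)=190569292, p(101)=214481126, p(102)=241265379, p(103)=271248950, p(104)=304801365, p(105)=342325709, p(106)=384276336, p(107)=431149389, p(108)=483502844, p(109)=541946240, p(110)=607163746, p(111)=679903203, p(112)=761002156, p(113)=851376628, p(114)=952050665, p(115)=1064144451, p(116)=1188908248, p(117)=1327710076, p(118)=1482074143, p(119)=1653668665, p(120)=1844349560, p(121)=2056148051, p(122)=2291320912, p(123)=2552338241, p(124)=2841940500, p(125)=3163127352, p(126)=3519222692, p(127)=3913864295, p(128)=4351078600, p(129)=4835271870, p(130)=5371315400, p(131)=5964539504, p(132)=6620830889, p(133)=7346629512, p(134)=8149040695, p(135)=9035836076, p(136)=10015581680, p(137)=11097645016, p(138)=12292341831, p(139)=13610949895, p(140)=15065878135, p(141)=16670689208, p(142)=18440293320, p(143)=20390982757, p(144)=22540654445, p(145)=24908858009, p(146)=27517052599, p(147)=30388671978, p(148)=33549419497, p(149)=37027355200, p(150)=40853235313, p(151)=45060624582, p(152)=49686288421, p(153)=54770336324, p(154)=60356673280, p(155)=66493182097, p(156)=73232243759, p(157)=80630964769, p(158)=88751778802, p(159)=97662728555, p(160)=107438159466, p(161)=118159068427, p(162)=129913904637, p(163)=142798995930, p(164)=156919475295, p(165)=172389800255, p(166)=189334822579, p(167)=207890420102, p(168)=228204732751, p(169)=250438925115, p(170)=274768617130, p(171)=301384802048, p(172)=330495499613, p(173)=362326859895, p(174)=397125074750, p(175)=435157697830, p(176)=476715857290, p(177)=522115831195, p(178)=571701605655, p(179)=625846753120, p(180)=684957390936, p(181)=749474411781.
Final step: p(182) = p(181) + p(180) - p(177) - p(175) + p(170) + p(167) - p(160) - p(156) + p(147) + p(142) - p(131) - p(125) + p(112) + p(105) - p(90) - p(82) + p(65) + p(56) - p(37) - p(27) + p(6)
= 749474411781 + 684957390936 - 522115831195 - 435157697830 + 274768617130 + 207890420102 - 107438159466 - 73232243759 + 30388671978 + 18440293320 - 5964539504 - 3163127352 + 761002156 + 342325709 - 56634173 - 20506255 + 2012558 + 526823 - 21637 - 3010 + 11
= 819876908323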